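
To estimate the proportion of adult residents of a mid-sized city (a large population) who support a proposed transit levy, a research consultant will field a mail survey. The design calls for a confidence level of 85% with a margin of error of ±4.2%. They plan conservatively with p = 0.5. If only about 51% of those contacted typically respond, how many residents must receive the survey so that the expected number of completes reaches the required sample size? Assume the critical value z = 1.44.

Completed interviews needed: n₀ = 1.44² × 0.2500 / 0.042² ≈ 293.88 → 294.
At a 51% response rate, contacts needed = 294 / 0.51 ≈ 576.47 → 577.

577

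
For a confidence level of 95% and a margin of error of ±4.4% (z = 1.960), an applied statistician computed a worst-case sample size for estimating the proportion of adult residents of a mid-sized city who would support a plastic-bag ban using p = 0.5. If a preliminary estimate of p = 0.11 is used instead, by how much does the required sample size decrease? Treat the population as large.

Conservative (p = 0.5): n = 1.960² × 0.25 / 0.044² ≈ 496.07 → 497.
Using p = 0.11: p(1−p) = 0.0979, so n = 1.960² × 0.0979 / 0.044² ≈ 194.26 → 195.
Reduction: 497 − 195 = 302.

302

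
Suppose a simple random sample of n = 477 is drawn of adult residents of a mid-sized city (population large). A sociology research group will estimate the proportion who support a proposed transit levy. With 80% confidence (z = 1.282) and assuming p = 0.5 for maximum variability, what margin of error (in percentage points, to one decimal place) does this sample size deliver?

SE(p̂) = √[p(1−p)/n] = √[0.2500/477] = 0.02289.
E = z × SE = 1.282 × 0.02289 = 0.02935, or 2.9 percentage points.

2.9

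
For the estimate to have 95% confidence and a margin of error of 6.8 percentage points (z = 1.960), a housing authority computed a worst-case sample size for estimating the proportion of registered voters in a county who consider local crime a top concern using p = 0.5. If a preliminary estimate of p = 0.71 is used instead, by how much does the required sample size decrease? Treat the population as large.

36

Conservative (p = 0.5): n = 1.960² × 0.25 / 0.068² ≈ 207.70 → 208.
Using p = 0.71: p(1−p) = 0.2059, so n = 1.960² × 0.2059 / 0.068² ≈ 171.06 → 172.
Reduction: 208 − 172 = 36.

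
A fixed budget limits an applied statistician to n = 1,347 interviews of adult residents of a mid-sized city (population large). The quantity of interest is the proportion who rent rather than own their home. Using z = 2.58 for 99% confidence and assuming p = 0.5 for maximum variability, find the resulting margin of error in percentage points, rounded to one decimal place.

SE(p̂) = √[p(1−p)/n] = √[0.2500/1347] = 0.01362.
E = z × SE = 2.58 × 0.01362 = 0.03515, or 3.5 percentage points.

3.5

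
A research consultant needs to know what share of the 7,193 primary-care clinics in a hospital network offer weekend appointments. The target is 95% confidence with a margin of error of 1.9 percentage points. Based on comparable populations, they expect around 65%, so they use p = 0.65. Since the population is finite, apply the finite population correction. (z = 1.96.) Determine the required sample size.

1812

Unadjusted: n₀ = 1.96² × 0.65 × 0.35 / 0.019² ≈ 2420.95, so n₀ = 2421.
Finite population correction with N = 7,193: n = n₀ / (1 + (n₀−1)/N) = 2421 / (1 + 2420/7193) = 2421 / 1.3364 ≈ 1811.53.
Rounding up, n = 1812.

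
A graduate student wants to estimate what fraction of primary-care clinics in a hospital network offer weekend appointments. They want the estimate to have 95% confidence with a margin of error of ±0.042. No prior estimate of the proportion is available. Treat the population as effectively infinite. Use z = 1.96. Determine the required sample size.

With no prior estimate, use p = 0.5, giving p(1−p) = 0.25.
n = z²·p(1−p)/E² = 1.96² × 0.2500 / 0.042² = 3.8416 × 0.2500 / 0.001764 ≈ 544.44.
Rounding up gives n = 545.

545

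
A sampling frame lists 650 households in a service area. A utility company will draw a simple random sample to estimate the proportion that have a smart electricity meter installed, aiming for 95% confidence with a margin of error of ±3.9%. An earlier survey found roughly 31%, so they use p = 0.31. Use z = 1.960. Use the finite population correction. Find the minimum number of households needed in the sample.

Unadjusted: n₀ = 1.960² × 0.31 × 0.69 / 0.039² ≈ 540.25, so n₀ = 541.
Finite population correction with N = 650: n = n₀ / (1 + (n₀−1)/N) = 541 / (1 + 540/650) = 541 / 1.8308 ≈ 295.50.
Rounding up, n = 296.

296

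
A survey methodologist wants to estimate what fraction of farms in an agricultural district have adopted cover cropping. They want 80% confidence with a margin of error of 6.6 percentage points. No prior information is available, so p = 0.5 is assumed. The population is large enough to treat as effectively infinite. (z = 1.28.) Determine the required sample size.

With p = 0.5, p(1−p) = 0.25.
n = z²·p(1−p)/E² = 1.28² × 0.2500 / 0.066² = 1.6384 × 0.2500 / 0.004356 ≈ 94.03.
Rounding up gives n = 95.

95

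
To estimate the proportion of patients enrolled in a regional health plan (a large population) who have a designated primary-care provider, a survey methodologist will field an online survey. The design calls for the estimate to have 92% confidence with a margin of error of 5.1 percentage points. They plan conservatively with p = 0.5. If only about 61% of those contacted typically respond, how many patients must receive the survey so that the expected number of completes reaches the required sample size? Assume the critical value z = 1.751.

484

Completed interviews needed: n₀ = 1.751² × 0.2500 / 0.051² ≈ 294.69 → 295.
At a 61% response rate, contacts needed = 295 / 0.61 ≈ 483.61 → 484.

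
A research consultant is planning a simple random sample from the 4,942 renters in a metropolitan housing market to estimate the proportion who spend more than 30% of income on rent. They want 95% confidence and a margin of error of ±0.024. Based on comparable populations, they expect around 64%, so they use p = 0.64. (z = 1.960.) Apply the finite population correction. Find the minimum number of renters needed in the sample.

1173

Unadjusted: n₀ = 1.960² × 0.64 × 0.36 / 0.024² ≈ 1536.64, so n₀ = 1537.
Finite population correction with N = 4,942: n = n₀ / (1 + (n₀−1)/N) = 1537 / (1 + 1536/4942) = 1537 / 1.3108 ≈ 1172.56.
Rounding up, n = 1173.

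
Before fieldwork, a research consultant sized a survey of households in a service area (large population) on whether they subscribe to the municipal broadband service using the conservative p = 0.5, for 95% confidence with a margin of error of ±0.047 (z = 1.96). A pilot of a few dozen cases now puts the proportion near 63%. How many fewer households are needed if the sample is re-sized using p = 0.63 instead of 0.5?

Conservative (p = 0.5): n = 1.96² × 0.25 / 0.047² ≈ 434.77 → 435.
Using p = 0.63: p(1−p) = 0.2331, so n = 1.96² × 0.2331 / 0.047² ≈ 405.38 → 406.
Reduction: 435 − 406 = 29.

29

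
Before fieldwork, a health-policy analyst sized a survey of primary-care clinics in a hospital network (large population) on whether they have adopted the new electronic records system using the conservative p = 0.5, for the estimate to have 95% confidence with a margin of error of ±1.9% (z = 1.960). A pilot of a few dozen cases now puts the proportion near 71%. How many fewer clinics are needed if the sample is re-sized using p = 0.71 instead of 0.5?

Conservative (p = 0.5): n = 1.960² × 0.25 / 0.019² ≈ 2660.39 → 2661.
Using p = 0.71: p(1−p) = 0.2059, so n = 1.960² × 0.2059 / 0.019² ≈ 2191.10 → 2192.
Reduction: 2661 − 2192 = 469.

469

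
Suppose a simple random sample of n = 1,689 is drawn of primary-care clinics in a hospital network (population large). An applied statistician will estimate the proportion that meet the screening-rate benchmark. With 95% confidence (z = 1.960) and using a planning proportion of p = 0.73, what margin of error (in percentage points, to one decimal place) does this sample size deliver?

2.1

SE(p̂) = √[p(1−p)/n] = √[0.1971/1689] = 0.01080.
E = z × SE = 1.960 × 0.01080 = 0.02117, or 2.1 percentage points.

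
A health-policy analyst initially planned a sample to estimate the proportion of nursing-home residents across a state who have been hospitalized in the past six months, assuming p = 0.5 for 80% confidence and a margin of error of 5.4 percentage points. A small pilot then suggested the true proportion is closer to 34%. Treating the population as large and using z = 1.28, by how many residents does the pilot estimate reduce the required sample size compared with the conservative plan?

14

Conservative (p = 0.5): n = 1.28² × 0.25 / 0.054² ≈ 140.47 → 141.
Using p = 0.34: p(1−p) = 0.2244, so n = 1.28² × 0.2244 / 0.054² ≈ 126.08 → 127.
Reduction: 141 − 127 = 14.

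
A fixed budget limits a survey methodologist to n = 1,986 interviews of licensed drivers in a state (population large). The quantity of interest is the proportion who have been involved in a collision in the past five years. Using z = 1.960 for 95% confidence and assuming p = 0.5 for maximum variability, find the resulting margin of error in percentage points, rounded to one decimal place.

2.2

SE(p̂) = √[p(1−p)/n] = √[0.2500/1986] = 0.01122.
E = z × SE = 1.960 × 0.01122 = 0.02199, or 2.2 percentage points.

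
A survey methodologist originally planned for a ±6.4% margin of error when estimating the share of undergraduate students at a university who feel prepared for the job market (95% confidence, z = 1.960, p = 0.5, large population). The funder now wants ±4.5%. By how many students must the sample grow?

At ±6.4%: n = 1.960² × 0.2500 / 0.064² ≈ 234.47 → 235.
At ±4.5%: n = 1.960² × 0.2500 / 0.045² ≈ 474.27 → 475.
Additional respondents: 475 − 235 = 240.

240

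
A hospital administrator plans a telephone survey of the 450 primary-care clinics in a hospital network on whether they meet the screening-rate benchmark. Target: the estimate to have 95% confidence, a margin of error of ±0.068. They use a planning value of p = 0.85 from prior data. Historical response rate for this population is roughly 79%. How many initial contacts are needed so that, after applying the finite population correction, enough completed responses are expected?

109

For 95% confidence, z = 1.960.
Completed interviews needed (unadjusted): n₀ = 1.960² × 0.1275 / 0.068² ≈ 105.93 → 106.
FPC for N = 450: n = 106 / (1 + 105/450) = 106 / 1.2333 ≈ 85.95 → 86.
At a 79% response rate, contacts needed = 86 / 0.79 ≈ 108.86 → 109.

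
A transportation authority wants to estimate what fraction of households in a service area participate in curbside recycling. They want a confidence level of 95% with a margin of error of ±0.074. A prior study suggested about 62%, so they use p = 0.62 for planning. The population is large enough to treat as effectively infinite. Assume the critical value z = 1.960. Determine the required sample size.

166

With p = 0.62, p(1−p) = 0.2356.
n = z²·p(1−p)/E² = 1.960² × 0.2356 / 0.074² = 3.8416 × 0.2356 / 0.005476 ≈ 165.28.
Rounding up gives n = 166.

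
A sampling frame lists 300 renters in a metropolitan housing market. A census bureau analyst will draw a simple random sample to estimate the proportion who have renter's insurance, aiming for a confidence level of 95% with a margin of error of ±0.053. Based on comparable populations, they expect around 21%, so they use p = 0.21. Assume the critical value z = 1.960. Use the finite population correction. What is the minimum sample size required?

130

Unadjusted: n₀ = 1.960² × 0.21 × 0.79 / 0.053² ≈ 226.89, so n₀ = 227.
Finite population correction with N = 300: n = n₀ / (1 + (n₀−1)/N) = 227 / (1 + 226/300) = 227 / 1.7533 ≈ 129.47.
Rounding up, n = 130.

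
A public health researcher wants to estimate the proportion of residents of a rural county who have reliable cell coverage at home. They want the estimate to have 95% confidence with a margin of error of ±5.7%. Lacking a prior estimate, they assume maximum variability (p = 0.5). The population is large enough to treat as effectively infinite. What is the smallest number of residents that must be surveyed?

296

For 95% confidence, z = 1.96.
With p = 0.5, p(1−p) = 0.25.
n = z²·p(1−p)/E² = 1.96² × 0.2500 / 0.057² = 3.8416 × 0.2500 / 0.003249 ≈ 295.60.
Rounding up gives n = 296.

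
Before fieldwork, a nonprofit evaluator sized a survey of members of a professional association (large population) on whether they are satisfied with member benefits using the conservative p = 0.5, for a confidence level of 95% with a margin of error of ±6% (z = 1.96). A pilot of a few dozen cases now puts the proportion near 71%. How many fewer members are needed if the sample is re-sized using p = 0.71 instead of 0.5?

47

Conservative (p = 0.5): n = 1.96² × 0.25 / 0.060² ≈ 266.78 → 267.
Using p = 0.71: p(1−p) = 0.2059, so n = 1.96² × 0.2059 / 0.060² ≈ 219.72 → 220.
Reduction: 267 − 220 = 47.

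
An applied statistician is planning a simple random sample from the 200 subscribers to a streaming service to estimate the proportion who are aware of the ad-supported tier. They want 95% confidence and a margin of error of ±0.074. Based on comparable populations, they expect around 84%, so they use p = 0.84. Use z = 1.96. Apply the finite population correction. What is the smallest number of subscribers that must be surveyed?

65

Unadjusted: n₀ = 1.96² × 0.84 × 0.16 / 0.074² ≈ 94.29, so n₀ = 95.
Finite population correction with N = 200: n = n₀ / (1 + (n₀−1)/N) = 95 / (1 + 94/200) = 95 / 1.4700 ≈ 64.63.
Rounding up, n = 65.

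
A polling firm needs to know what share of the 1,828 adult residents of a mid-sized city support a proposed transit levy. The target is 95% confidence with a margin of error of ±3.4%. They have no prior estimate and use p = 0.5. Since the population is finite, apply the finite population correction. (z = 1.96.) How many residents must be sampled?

572

Unadjusted: n₀ = 1.96² × 0.50 × 0.50 / 0.034² ≈ 830.80, so n₀ = 831.
Finite population correction with N = 1,828: n = n₀ / (1 + (n₀−1)/N) = 831 / (1 + 830/1828) = 831 / 1.4540 ≈ 571.51.
Rounding up, n = 572.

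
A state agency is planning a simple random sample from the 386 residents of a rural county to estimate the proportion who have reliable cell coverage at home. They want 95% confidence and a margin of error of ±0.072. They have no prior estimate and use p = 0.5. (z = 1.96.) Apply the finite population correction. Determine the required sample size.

Unadjusted: n₀ = 1.96² × 0.50 × 0.50 / 0.072² ≈ 185.26, so n₀ = 186.
Finite population correction with N = 386: n = n₀ / (1 + (n₀−1)/N) = 186 / (1 + 185/386) = 186 / 1.4793 ≈ 125.74.
Rounding up, n = 126.

126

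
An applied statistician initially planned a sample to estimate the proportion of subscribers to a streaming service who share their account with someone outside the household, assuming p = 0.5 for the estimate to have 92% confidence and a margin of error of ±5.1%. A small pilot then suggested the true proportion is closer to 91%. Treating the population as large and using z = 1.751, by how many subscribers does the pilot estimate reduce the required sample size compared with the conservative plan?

198

Conservative (p = 0.5): n = 1.751² × 0.25 / 0.051² ≈ 294.69 → 295.
Using p = 0.91: p(1−p) = 0.0819, so n = 1.751² × 0.0819 / 0.051² ≈ 96.54 → 97.
Reduction: 295 − 97 = 198.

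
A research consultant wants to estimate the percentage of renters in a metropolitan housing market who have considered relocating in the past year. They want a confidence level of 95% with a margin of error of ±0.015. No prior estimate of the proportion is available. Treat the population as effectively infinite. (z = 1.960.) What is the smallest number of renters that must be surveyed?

With no prior estimate, use p = 0.5, giving p(1−p) = 0.25.
n = z²·p(1−p)/E² = 1.960² × 0.2500 / 0.015² = 3.8416 × 0.2500 / 0.000225 ≈ 4268.44.
Rounding up gives n = 4269.

4269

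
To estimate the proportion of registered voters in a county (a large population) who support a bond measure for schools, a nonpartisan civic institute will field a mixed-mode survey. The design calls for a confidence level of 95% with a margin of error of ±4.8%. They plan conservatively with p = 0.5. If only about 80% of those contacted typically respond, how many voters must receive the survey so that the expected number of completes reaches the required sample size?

522

For 95% confidence, z = 1.960.
Completed interviews needed: n₀ = 1.960² × 0.2500 / 0.048² ≈ 416.84 → 417.
At an 80% response rate, contacts needed = 417 / 0.80 ≈ 521.25 → 522.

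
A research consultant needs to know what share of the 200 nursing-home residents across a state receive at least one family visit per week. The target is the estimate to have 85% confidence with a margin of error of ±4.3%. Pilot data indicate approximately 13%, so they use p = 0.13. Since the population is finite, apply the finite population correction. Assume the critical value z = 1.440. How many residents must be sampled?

78

Unadjusted: n₀ = 1.440² × 0.13 × 0.87 / 0.043² ≈ 126.84, so n₀ = 127.
Finite population correction with N = 200: n = n₀ / (1 + (n₀−1)/N) = 127 / (1 + 126/200) = 127 / 1.6300 ≈ 77.91.
Rounding up, n = 78.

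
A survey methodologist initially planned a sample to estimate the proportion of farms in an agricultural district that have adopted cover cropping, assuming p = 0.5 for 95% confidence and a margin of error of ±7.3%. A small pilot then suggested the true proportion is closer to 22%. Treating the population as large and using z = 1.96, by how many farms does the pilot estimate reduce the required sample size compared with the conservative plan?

57

Conservative (p = 0.5): n = 1.96² × 0.25 / 0.073² ≈ 180.22 → 181.
Using p = 0.22: p(1−p) = 0.1716, so n = 1.96² × 0.1716 / 0.073² ≈ 123.70 → 124.
Reduction: 181 − 124 = 57.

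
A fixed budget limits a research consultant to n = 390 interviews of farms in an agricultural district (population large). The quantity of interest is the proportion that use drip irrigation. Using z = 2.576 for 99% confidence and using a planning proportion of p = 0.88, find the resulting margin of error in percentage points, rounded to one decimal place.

4.2

SE(p̂) = √[p(1−p)/n] = √[0.1056/390] = 0.01646.
E = z × SE = 2.576 × 0.01646 = 0.04239, or 4.2 percentage points.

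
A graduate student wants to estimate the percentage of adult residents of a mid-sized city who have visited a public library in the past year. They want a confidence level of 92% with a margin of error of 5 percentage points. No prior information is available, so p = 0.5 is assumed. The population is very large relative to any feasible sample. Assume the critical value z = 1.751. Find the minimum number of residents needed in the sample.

With p = 0.5, p(1−p) = 0.25.
n = z²·p(1−p)/E² = 1.751² × 0.2500 / 0.050² = 3.0660 × 0.2500 / 0.002500 ≈ 306.60.
Rounding up gives n = 307.

307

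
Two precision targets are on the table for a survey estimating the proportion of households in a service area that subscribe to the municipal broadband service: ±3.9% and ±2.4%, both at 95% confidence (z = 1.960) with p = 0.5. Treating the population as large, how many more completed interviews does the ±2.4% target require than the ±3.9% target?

1036

At ±3.9%: n = 1.960² × 0.2500 / 0.039² ≈ 631.43 → 632.
At ±2.4%: n = 1.960² × 0.2500 / 0.024² ≈ 1667.36 → 1668.
Additional respondents: 1668 − 632 = 1036.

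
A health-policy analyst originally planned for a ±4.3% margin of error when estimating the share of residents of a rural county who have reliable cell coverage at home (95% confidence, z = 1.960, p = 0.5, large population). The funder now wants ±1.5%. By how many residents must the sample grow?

3749

At ±4.3%: n = 1.960² × 0.2500 / 0.043² ≈ 519.42 → 520.
At ±1.5%: n = 1.960² × 0.2500 / 0.015² ≈ 4268.44 → 4269.
Additional respondents: 4269 − 520 = 3749.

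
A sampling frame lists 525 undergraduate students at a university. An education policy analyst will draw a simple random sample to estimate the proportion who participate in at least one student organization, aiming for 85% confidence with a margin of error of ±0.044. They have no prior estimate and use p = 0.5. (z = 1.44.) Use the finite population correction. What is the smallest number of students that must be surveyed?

Unadjusted: n₀ = 1.44² × 0.50 × 0.50 / 0.044² ≈ 267.77, so n₀ = 268.
Finite population correction with N = 525: n = n₀ / (1 + (n₀−1)/N) = 268 / (1 + 267/525) = 268 / 1.5086 ≈ 177.65.
Rounding up, n = 178.

178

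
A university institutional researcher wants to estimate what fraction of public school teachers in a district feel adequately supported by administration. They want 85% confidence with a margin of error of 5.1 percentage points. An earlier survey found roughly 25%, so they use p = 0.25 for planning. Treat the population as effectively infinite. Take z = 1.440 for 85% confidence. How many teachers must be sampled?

With p = 0.25, p(1−p) = 0.1875.
n = z²·p(1−p)/E² = 1.440² × 0.1875 / 0.051² = 2.0736 × 0.1875 / 0.002601 ≈ 149.48.
Rounding up gives n = 150.

150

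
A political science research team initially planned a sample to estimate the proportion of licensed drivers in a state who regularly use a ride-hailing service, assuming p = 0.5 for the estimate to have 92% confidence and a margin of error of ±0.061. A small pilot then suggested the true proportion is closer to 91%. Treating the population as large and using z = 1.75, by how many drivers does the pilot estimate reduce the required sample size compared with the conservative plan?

Conservative (p = 0.5): n = 1.75² × 0.25 / 0.061² ≈ 205.76 → 206.
Using p = 0.91: p(1−p) = 0.0819, so n = 1.75² × 0.0819 / 0.061² ≈ 67.41 → 68.
Reduction: 206 − 68 = 138.

138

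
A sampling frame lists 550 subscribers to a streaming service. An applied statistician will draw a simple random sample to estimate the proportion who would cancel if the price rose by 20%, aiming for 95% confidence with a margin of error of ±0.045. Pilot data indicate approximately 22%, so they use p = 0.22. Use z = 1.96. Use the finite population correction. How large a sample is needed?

Unadjusted: n₀ = 1.96² × 0.22 × 0.78 / 0.045² ≈ 325.54, so n₀ = 326.
Finite population correction with N = 550: n = n₀ / (1 + (n₀−1)/N) = 326 / (1 + 325/550) = 326 / 1.5909 ≈ 204.91.
Rounding up, n = 205.

205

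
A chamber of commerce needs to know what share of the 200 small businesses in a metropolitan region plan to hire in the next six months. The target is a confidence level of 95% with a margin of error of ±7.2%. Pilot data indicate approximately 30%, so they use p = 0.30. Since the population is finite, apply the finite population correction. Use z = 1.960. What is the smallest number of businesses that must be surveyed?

88

Unadjusted: n₀ = 1.960² × 0.30 × 0.70 / 0.072² ≈ 155.62, so n₀ = 156.
Finite population correction with N = 200: n = n₀ / (1 + (n₀−1)/N) = 156 / (1 + 155/200) = 156 / 1.7750 ≈ 87.89.
Rounding up, n = 88.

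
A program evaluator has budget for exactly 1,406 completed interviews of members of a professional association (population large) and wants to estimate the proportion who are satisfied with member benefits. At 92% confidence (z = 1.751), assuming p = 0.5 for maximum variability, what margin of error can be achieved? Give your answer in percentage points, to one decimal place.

SE(p̂) = √[p(1−p)/n] = √[0.2500/1406] = 0.01333.
E = z × SE = 1.751 × 0.01333 = 0.02335, or 2.3 percentage points.

2.3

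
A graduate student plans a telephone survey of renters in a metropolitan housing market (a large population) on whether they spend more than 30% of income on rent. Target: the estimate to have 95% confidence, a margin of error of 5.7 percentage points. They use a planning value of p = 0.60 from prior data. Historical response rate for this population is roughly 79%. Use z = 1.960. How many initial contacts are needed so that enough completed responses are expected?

Completed interviews needed: n₀ = 1.960² × 0.2400 / 0.057² ≈ 283.77 → 284.
At a 79% response rate, contacts needed = 284 / 0.79 ≈ 359.49 → 360.

360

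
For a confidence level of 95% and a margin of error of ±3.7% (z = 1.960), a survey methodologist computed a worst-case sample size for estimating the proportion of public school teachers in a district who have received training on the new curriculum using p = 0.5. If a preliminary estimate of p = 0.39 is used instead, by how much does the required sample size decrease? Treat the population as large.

34

Conservative (p = 0.5): n = 1.960² × 0.25 / 0.037² ≈ 701.53 → 702.
Using p = 0.39: p(1−p) = 0.2379, so n = 1.960² × 0.2379 / 0.037² ≈ 667.58 → 668.
Reduction: 702 − 668 = 34.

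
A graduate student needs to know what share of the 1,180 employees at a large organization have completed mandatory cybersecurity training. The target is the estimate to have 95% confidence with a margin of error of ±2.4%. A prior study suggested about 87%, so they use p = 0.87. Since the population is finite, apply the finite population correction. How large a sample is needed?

461

For 95% confidence, z = 1.960.
Unadjusted: n₀ = 1.960² × 0.87 × 0.13 / 0.024² ≈ 754.31, so n₀ = 755.
Finite population correction with N = 1,180: n = n₀ / (1 + (n₀−1)/N) = 755 / (1 + 754/1180) = 755 / 1.6390 ≈ 460.65.
Rounding up, n = 461.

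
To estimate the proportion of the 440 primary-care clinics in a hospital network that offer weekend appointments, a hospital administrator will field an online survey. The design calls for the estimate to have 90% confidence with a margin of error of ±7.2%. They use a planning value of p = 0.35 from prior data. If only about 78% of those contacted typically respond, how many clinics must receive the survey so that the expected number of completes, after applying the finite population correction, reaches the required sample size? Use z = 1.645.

Completed interviews needed (unadjusted): n₀ = 1.645² × 0.2275 / 0.072² ≈ 118.75 → 119.
FPC for N = 440: n = 119 / (1 + 118/440) = 119 / 1.2682 ≈ 93.84 → 94.
At a 78% response rate, contacts needed = 94 / 0.78 ≈ 120.51 → 121.

121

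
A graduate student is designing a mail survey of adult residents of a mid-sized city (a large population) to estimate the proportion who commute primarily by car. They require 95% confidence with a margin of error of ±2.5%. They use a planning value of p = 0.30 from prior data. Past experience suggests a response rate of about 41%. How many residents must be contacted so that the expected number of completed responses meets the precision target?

For 95% confidence, z = 1.960.
Completed interviews needed: n₀ = 1.960² × 0.2100 / 0.025² ≈ 1290.78 → 1291.
At a 41% response rate, contacts needed = 1291 / 0.41 ≈ 3148.78 → 3149.

3149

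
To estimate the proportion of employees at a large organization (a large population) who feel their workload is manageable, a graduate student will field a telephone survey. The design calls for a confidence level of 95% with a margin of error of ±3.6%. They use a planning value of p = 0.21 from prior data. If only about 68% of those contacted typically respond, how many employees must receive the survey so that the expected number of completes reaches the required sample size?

724

For 95% confidence, z = 1.96.
Completed interviews needed: n₀ = 1.96² × 0.1659 / 0.036² ≈ 491.76 → 492.
At a 68% response rate, contacts needed = 492 / 0.68 ≈ 723.53 → 724.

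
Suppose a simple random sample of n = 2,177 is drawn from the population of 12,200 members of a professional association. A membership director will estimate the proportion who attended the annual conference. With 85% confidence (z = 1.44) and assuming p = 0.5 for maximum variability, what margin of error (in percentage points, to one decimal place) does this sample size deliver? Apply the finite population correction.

1.4

Finite-population factor: (N−n)/(N−1) = (12200−2177)/(12200−1) = 0.8216.
SE(p̂) = √[p(1−p)/n · (N−n)/(N−1)] = √[0.2500/2177 × 0.8216] = 0.00971.
E = z × SE = 1.44 × 0.00971 = 0.01399 ≈ 1.4 percentage points.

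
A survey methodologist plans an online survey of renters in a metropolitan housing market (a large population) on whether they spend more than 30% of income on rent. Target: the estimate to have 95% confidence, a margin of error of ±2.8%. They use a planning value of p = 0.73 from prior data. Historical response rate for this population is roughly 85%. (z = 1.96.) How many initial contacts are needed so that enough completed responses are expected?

1137

Completed interviews needed: n₀ = 1.96² × 0.1971 / 0.028² ≈ 965.79 → 966.
At an 85% response rate, contacts needed = 966 / 0.85 ≈ 1136.47 → 1137.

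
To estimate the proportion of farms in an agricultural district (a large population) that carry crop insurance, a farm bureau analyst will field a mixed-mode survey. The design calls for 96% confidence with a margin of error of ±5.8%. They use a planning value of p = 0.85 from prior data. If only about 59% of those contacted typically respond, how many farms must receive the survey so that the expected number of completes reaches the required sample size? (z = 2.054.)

272

Completed interviews needed: n₀ = 2.054² × 0.1275 / 0.058² ≈ 159.90 → 160.
At a 59% response rate, contacts needed = 160 / 0.59 ≈ 271.19 → 272.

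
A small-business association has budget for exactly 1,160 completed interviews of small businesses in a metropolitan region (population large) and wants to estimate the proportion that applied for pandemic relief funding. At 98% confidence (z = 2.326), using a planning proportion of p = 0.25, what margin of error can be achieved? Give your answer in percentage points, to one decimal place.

SE(p̂) = √[p(1−p)/n] = √[0.1875/1160] = 0.01271.
E = z × SE = 2.326 × 0.01271 = 0.02957, or 3.0 percentage points.

3.0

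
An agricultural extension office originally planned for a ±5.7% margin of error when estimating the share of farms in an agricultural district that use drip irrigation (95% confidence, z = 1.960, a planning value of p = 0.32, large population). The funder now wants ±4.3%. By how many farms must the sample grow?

At ±5.7%: n = 1.960² × 0.2176 / 0.057² ≈ 257.29 → 258.
At ±4.3%: n = 1.960² × 0.2176 / 0.043² ≈ 452.10 → 453.
Additional respondents: 453 − 258 = 195.

195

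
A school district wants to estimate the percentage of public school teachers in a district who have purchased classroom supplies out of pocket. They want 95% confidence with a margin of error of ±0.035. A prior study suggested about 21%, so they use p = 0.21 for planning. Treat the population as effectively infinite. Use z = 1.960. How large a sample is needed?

521

With p = 0.21, p(1−p) = 0.1659.
n = z²·p(1−p)/E² = 1.960² × 0.1659 / 0.035² = 3.8416 × 0.1659 / 0.001225 ≈ 520.26.
Rounding up gives n = 521.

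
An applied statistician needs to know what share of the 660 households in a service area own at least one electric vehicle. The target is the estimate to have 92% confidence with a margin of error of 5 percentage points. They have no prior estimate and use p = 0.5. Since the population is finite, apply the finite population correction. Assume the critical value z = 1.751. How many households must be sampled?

Unadjusted: n₀ = 1.751² × 0.50 × 0.50 / 0.050² ≈ 306.60, so n₀ = 307.
Finite population correction with N = 660: n = n₀ / (1 + (n₀−1)/N) = 307 / (1 + 306/660) = 307 / 1.4636 ≈ 209.75.
Rounding up, n = 210.

210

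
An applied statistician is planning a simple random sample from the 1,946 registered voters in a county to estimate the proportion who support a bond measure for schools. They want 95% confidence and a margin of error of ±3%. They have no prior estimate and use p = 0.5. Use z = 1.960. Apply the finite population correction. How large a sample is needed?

690

Unadjusted: n₀ = 1.960² × 0.50 × 0.50 / 0.030² ≈ 1067.11, so n₀ = 1068.
Finite population correction with N = 1,946: n = n₀ / (1 + (n₀−1)/N) = 1068 / (1 + 1067/1946) = 1068 / 1.5483 ≈ 689.79.
Rounding up, n = 690.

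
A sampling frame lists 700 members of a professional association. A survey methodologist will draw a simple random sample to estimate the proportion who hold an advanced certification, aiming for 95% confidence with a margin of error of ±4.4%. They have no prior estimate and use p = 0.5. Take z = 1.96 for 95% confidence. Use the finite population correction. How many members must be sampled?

291

Unadjusted: n₀ = 1.96² × 0.50 × 0.50 / 0.044² ≈ 496.07, so n₀ = 497.
Finite population correction with N = 700: n = n₀ / (1 + (n₀−1)/N) = 497 / (1 + 496/700) = 497 / 1.7086 ≈ 290.89.
Rounding up, n = 291.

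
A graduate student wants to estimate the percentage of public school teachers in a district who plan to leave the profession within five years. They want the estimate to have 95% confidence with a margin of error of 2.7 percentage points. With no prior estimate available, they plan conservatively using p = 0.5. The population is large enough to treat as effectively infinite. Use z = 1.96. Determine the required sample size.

1318

With p = 0.5, p(1−p) = 0.25.
n = z²·p(1−p)/E² = 1.96² × 0.2500 / 0.027² = 3.8416 × 0.2500 / 0.000729 ≈ 1317.42.
Rounding up gives n = 1318.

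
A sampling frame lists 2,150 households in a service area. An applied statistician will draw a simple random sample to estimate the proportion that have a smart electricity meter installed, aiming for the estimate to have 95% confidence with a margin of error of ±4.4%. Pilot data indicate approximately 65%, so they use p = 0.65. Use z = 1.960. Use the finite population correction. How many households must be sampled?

Unadjusted: n₀ = 1.960² × 0.65 × 0.35 / 0.044² ≈ 451.43, so n₀ = 452.
Finite population correction with N = 2,150: n = n₀ / (1 + (n₀−1)/N) = 452 / (1 + 451/2150) = 452 / 1.2098 ≈ 373.63.
Rounding up, n = 374.

374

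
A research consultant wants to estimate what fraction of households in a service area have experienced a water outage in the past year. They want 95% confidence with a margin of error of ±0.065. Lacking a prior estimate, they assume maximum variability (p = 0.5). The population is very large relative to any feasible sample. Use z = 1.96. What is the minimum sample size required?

With p = 0.5, p(1−p) = 0.25.
n = z²·p(1−p)/E² = 1.96² × 0.2500 / 0.065² = 3.8416 × 0.2500 / 0.004225 ≈ 227.31.
Rounding up gives n = 228.

228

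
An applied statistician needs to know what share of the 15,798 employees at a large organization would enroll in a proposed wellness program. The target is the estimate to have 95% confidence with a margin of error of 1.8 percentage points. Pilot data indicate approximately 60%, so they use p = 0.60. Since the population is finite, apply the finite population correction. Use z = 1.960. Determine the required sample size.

Unadjusted: n₀ = 1.960² × 0.60 × 0.40 / 0.018² ≈ 2845.63, so n₀ = 2846.
Finite population correction with N = 15,798: n = n₀ / (1 + (n₀−1)/N) = 2846 / (1 + 2845/15798) = 2846 / 1.1801 ≈ 2411.69.
Rounding up, n = 2412.

2412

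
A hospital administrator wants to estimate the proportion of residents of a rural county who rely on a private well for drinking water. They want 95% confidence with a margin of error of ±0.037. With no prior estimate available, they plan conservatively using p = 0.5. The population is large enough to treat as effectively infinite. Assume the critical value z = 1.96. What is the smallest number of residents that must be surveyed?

With p = 0.5, p(1−p) = 0.25.
n = z²·p(1−p)/E² = 1.96² × 0.2500 / 0.037² = 3.8416 × 0.2500 / 0.001369 ≈ 701.53.
Rounding up gives n = 702.

702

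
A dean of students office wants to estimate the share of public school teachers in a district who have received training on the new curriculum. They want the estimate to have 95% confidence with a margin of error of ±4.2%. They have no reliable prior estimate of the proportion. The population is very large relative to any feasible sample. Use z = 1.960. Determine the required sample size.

545

With no prior estimate, use p = 0.5, giving p(1−p) = 0.25.
n = z²·p(1−p)/E² = 1.960² × 0.2500 / 0.042² = 3.8416 × 0.2500 / 0.001764 ≈ 544.44.
Rounding up gives n = 545.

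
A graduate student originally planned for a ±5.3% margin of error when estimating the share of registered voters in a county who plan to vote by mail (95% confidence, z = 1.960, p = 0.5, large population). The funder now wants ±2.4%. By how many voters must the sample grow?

1326

At ±5.3%: n = 1.960² × 0.2500 / 0.053² ≈ 341.90 → 342.
At ±2.4%: n = 1.960² × 0.2500 / 0.024² ≈ 1667.36 → 1668.
Additional respondents: 1668 − 342 = 1326.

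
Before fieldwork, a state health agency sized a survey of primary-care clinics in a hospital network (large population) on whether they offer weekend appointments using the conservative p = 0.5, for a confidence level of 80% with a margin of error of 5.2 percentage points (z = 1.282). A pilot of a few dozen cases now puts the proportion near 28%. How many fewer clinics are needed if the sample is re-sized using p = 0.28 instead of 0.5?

29

Conservative (p = 0.5): n = 1.282² × 0.25 / 0.052² ≈ 151.95 → 152.
Using p = 0.28: p(1−p) = 0.2016, so n = 1.282² × 0.2016 / 0.052² ≈ 122.53 → 123.
Reduction: 152 − 123 = 29.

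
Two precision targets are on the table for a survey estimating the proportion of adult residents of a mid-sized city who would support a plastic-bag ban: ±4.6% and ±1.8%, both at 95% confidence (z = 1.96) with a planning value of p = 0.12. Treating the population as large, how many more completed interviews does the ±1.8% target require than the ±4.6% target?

1061

At ±4.6%: n = 1.96² × 0.1056 / 0.046² ≈ 191.72 → 192.
At ±1.8%: n = 1.96² × 0.1056 / 0.018² ≈ 1252.08 → 1253.
Additional respondents: 1253 − 192 = 1061.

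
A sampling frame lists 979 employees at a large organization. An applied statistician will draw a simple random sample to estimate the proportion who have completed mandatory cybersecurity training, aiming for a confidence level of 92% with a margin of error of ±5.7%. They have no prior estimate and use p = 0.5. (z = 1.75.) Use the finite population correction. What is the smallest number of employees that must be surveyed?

Unadjusted: n₀ = 1.75² × 0.50 × 0.50 / 0.057² ≈ 235.65, so n₀ = 236.
Finite population correction with N = 979: n = n₀ / (1 + (n₀−1)/N) = 236 / (1 + 235/979) = 236 / 1.2400 ≈ 190.32.
Rounding up, n = 191.

191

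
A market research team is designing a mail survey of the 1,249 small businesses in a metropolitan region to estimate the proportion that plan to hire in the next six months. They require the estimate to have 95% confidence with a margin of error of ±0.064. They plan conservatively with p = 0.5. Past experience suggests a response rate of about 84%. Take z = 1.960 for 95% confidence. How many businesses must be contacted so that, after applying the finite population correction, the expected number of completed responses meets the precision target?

236

Completed interviews needed (unadjusted): n₀ = 1.960² × 0.2500 / 0.064² ≈ 234.47 → 235.
FPC for N = 1,249: n = 235 / (1 + 234/1249) = 235 / 1.1873 ≈ 197.92 → 198.
At an 84% response rate, contacts needed = 198 / 0.84 ≈ 235.71 → 236.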